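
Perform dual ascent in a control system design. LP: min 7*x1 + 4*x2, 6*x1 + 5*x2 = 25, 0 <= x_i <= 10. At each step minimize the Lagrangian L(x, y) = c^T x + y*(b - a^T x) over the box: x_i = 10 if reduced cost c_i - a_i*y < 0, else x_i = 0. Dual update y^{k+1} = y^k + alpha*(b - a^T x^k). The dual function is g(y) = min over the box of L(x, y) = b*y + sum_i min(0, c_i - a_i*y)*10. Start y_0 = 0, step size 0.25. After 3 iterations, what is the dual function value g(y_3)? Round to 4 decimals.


Dual ascent for LP: min 7*x1 + 4*x2, 6*x1 + 5*x2 = 25, 0 <= x_i <= 10
Step 1: y^k = 0.0, reduced costs: (7.0, 4.0)
  x^k = (0.0, 0.0), subgradient = b - a^T x = 25.0
  y^{k+1} = 0.0 + 0.25*25.0 = 6.25
Step 2: y^k = 6.25, reduced costs: (-30.5, -27.25)
  x^k = (10.0, 10.0), subgradient = b - a^T x = -85.0
  y^{k+1} = 6.25 + 0.25*-85.0 = -15.0
Step 3: y^k = -15.0, reduced costs: (97.0, 79.0)
  x^k = (0.0, 0.0), subgradient = b - a^T x = 25.0
  y^{k+1} = -15.0 + 0.25*25.0 = -8.75
Dual objective at y_3 = -8.75: reduced costs (59.5, 47.75), box minimizer x = (0.0, 0.0)
g(y_3) = b*y + (c1 - a1*y)*x1 + (c2 - a2*y)*x2 = 25*(-8.75) + 59.5*0.0 + 47.75*0.0 = -218.75 + 0.0 + 0.0 = -218.75


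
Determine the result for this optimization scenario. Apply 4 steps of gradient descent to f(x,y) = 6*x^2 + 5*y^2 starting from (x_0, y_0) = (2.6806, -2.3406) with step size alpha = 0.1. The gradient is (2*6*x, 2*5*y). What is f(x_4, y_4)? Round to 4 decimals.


Gradient descent on f(x,y) = 6*x^2 + 5*y^2.
Starting point: (2.6806, -2.3406), alpha = 0.1
Step 1: grad_x = 2*6*2.6806 = 32.1672, grad_y = 2*5*-2.3406 = -23.406
  x_1 = 2.6806 - 0.1*32.1672 = -0.5361
  y_1 = -2.3406 - 0.1*-23.406 = 0.0
Step 2: grad_x = 2*6*-0.5361 = -6.4334, grad_y = 2*5*0.0 = 0.0
  x_2 = -0.5361 - 0.1*-6.4334 = 0.1072
  y_2 = 0.0 - 0.1*0.0 = 0.0
Step 3: grad_x = 2*6*0.1072 = 1.2867, grad_y = 2*5*0.0 = 0.0
  x_3 = 0.1072 - 0.1*1.2867 = -0.0214
  y_3 = 0.0 - 0.1*0.0 = 0.0
Step 4: grad_x = 2*6*-0.0214 = -0.2573, grad_y = 2*5*0.0 = 0.0
  x_4 = -0.0214 - 0.1*-0.2573 = 0.0043
  y_4 = 0.0 - 0.1*0.0 = 0.0
f(0.0043, 0.0) = 6*0.0043^2 + 5*0.0^2 = 0.0001


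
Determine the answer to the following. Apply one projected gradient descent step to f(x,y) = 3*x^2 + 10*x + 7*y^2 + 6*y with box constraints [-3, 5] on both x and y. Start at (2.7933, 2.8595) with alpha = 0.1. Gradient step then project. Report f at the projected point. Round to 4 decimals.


Step 1: Compute gradient at (2.7933, 2.8595).
grad_x = 2*3*2.7933 + 10 = 26.7598
grad_y = 2*7*2.8595 + 6 = 46.033
Step 2: Gradient step.
x_raw = 2.7933 - 0.1*26.7598 = 0.1173
y_raw = 2.8595 - 0.1*46.033 = -1.7438
Step 3: Project onto [-3, 5].
x_proj = clip(0.1173) = 0.1173
y_proj = clip(-1.7438) = -1.7438
Step 4: Evaluate f.
f(0.1173, -1.7438) = 12.0376


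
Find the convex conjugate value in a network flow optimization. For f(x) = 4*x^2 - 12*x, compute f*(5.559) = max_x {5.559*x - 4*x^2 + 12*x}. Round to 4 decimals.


f*(y) = sup_x {y*x - a*x^2 - b*x} = sup_x {(y-b)*x - a*x^2}
FOC: (y - b) - 2a*x = 0 => x* = (y - b)/(2a)
x* = (5.559 + 12)/(2*4) = 2.1949
f*(5.559) = (y-b)^2/(4a) = (5.559 + 12)^2/(4*4)
= 308.3185/16 = 19.2699


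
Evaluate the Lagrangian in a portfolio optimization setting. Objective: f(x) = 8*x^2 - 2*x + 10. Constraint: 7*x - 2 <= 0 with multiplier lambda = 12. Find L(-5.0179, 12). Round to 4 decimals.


Step 1: Evaluate f(x).
f(-5.0179) = 8*(-5.0179)^2 - 2*(-5.0179) + 10 = 221.4704
Step 2: Evaluate g(x).
g(-5.0179) = 7*-5.0179 - 2 = -37.1253
Step 3: Compute Lagrangian.
L = 221.4704 + 12*-37.1253 = -224.0332


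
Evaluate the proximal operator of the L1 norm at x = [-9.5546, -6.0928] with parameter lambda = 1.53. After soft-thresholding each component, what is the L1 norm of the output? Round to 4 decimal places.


Soft-thresholding with lambda = 1.53:
prox(-9.5546) = sign(-9.5546)*max(|-9.5546| - 1.53, 0) = -8.0246
prox(-6.0928) = sign(-6.0928)*max(|-6.0928| - 1.53, 0) = -4.5628
prox(x) = [-8.0246, -4.5628]
||prox(x)||_1 = 8.0246 + 4.5628 = 12.5874


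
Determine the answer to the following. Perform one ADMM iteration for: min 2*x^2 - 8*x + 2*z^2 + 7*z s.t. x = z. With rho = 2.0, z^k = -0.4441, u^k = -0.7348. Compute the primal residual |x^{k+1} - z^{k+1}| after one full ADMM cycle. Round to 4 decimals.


ADMM iteration with rho = 2.0, z^k = -0.4441, u^k = -0.7348
Step 1: x-update.
Minimize 2*x^2 - 8*x + (2.0/2)*(x + 0.4441 - 0.7348)^2
FOC: (2*2 + 2.0)*x = 8 + 2.0*(-0.4441 + 0.7348)
x^{k+1} = 1.4302
Step 2: z-update.
Minimize 2*z^2 + 7*z + (2.0/2)*(1.4302 - z - 0.7348)^2
FOC: (2*2 + 2.0)*z = -7 + 2.0*(1.4302 - 0.7348)
z^{k+1} = -0.9349
Step 3: u-update.
u^{k+1} = -0.7348 + 1.4302 + 0.9349 = 1.6303
Step 4: Primal residual = |1.4302 + 0.9349| = 2.3651


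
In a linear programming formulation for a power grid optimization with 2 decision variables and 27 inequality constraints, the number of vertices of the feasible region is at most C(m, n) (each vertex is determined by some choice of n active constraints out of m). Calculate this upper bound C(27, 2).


Each vertex corresponds to some choice of n active constraints out of m, so the number of vertices is at most C(m, n) = m! / (n!(m-n)!).
m = 27, n = 2
Numerator: 27 * 26
Denominator: 2! = 2
C(27, 2) = 351


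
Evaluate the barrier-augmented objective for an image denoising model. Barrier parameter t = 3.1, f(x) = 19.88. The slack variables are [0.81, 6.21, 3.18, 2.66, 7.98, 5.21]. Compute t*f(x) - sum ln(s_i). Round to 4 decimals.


Step 1: Compute log-barrier.
ln values: [-0.2107, 1.8262, 1.1569, 0.9783, 2.0769, 1.6506]
phi = -(-0.2107 + 1.8262 + 1.1569 + 0.9783 + 2.0769 + 1.6506) = -7.4782
Step 2: Compute augmented objective.
t*f(x) = 3.1*19.88 = 61.628
Total = 61.628 - 7.4782 = 54.1498


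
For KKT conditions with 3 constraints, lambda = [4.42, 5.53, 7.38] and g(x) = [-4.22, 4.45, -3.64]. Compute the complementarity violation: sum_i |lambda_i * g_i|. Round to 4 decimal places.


KKT complementary slackness check:
lambda_1 * g_1 = 4.42 * -4.22 = -18.6524
lambda_2 * g_2 = 5.53 * 4.45 = 24.6085
lambda_3 * g_3 = 7.38 * -3.64 = -26.8632
Total violation = 18.6524 + 24.6085 + 26.8632 = 70.1241


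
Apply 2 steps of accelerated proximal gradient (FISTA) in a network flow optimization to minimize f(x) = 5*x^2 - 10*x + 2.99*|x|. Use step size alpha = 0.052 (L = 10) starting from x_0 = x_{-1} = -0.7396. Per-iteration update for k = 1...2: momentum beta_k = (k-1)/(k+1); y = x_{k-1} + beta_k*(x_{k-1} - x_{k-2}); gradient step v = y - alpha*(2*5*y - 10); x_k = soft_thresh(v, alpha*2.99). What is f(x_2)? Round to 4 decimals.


FISTA on f(x) = 5*x^2 - 10*x + 2.99*|x|
L = 10, alpha = 0.052
Iteration 1: beta = 0.0, y = -0.7396 + 0.0*(-0.7396 + 0.7396) = -0.7396
  grad(y) = -17.396, v = y - alpha*grad = 0.165
  prox(v) = soft_thresh(0.165, 0.1555) = 0.0095
Iteration 2: beta = 0.3333, y = 0.0095 + 0.3333*(0.0095 + 0.7396) = 0.2592
  grad(y) = -7.4078, v = y - alpha*grad = 0.6444
  prox(v) = soft_thresh(0.6444, 0.1555) = 0.4889
f(x_2) = 5*0.4889^2 - 10*0.4889 + 2.99*|0.4889| = -2.2322


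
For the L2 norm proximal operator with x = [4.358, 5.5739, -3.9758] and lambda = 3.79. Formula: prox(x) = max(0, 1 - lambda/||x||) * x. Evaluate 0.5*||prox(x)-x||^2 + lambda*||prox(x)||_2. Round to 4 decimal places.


Step 1: Compute ||x||.
||x|| = 8.1159
Step 2: Compute scaling factor.
scale = max(0, 1 - 3.79/8.1159) = 0.533
Step 3: prox(x) = [2.3229, 2.971, -2.1192]
||prox(x)|| = 4.3259
Step 4: Proximal objective.
0.5*||prox-x||^2 = 7.1821
lambda*||prox|| = 16.3952
Total = 23.5771


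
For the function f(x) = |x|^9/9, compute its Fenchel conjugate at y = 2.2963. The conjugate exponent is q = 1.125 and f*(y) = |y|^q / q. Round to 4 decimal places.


The conjugate exponent q satisfies 1/p + 1/q = 1.
p = 9, so q = 9/(9 - 1) = 1.125
|y|^q = 2.2963^1.125 = 2.5478
f*(2.2963) = 2.5478 / 1.125 = 2.2647


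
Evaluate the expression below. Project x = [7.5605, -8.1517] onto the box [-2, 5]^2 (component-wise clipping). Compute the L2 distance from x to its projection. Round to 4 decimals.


Project each component onto [-2, 5].
clip(7.5605) = 5.0, clip(-8.1517) = -2.0
Projection = [5.0, -2.0]
Squared diffs: [6.5562, 37.8434]
Distance = sqrt(44.3996) = 6.6633


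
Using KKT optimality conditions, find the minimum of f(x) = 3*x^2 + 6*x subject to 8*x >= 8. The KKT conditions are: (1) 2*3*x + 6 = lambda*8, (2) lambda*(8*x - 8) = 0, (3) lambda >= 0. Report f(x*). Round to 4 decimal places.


Step 1: Try lambda = 0 (constraint inactive).
x_unc = -6/(2*3) = -1.0
Check: 8*-1.0 = -8.0 < 8 -- violated!
Step 2: Constraint must be active: 8*x = 8
x* = 8/8 = 1.0
lambda = (2*3*1.0 + 6)/8 = 1.5
Step 3: Compute optimal value.
f(x*) = 3*1.0^2 + 6*1.0 = 9.0


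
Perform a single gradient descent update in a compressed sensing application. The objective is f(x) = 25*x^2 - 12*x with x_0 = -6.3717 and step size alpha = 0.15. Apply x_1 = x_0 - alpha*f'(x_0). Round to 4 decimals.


We compute the gradient at x_0 and apply the update.
f'(x) = 50*x - 12
f'(-6.3717) = 50*-6.3717 - 12 = -330.585
x_1 = -6.3717 - 0.15*-330.585 = 43.2161


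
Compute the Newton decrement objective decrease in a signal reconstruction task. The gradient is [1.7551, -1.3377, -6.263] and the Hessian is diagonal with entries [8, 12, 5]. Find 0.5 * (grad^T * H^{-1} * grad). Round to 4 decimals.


Step 1: H is diagonal, so H^(-1) * g = [0.2194, -0.1115, -1.2526].
Step 2: g^T H^(-1) g = sum_i g_i^2 / H_ii
  = (1.7551)^2/8 + (-1.3377)^2/12 + (-6.263)^2/5
  = 0.385 + 0.1491 + 7.845 = 8.3792
Step 3: Objective decrease = 0.5 * g^T H^(-1) g = 4.1896


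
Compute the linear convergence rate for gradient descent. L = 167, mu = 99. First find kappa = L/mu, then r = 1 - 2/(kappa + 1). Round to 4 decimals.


Step 1: Compute the condition number.
kappa = L/mu = 167/99 = 1.6869
Step 2: Compute the convergence rate.
r = 1 - 2/(kappa + 1) = 1 - 2*mu/(L + mu) = (L - mu)/(L + mu) = 68/266 = 0.2556


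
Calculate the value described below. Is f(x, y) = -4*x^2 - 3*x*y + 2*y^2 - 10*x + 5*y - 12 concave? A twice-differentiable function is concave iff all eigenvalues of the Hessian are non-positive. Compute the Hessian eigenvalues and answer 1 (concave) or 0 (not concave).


The Hessian of f(x,y) = -4*x^2 - 3*x*y + 2*y^2 - 10*x + 5*y - 12 is:
H = [[-8, -3], [-3, 4]]
Trace = -8 + 4 = -4
Determinant = -8*4 - (-3)^2 = -41
Discriminant = (-4)^2 - 4*-41 = 180.0
Eigenvalues: lambda_1 = -8.7082, lambda_2 = 4.7082
The function is not concave.

0


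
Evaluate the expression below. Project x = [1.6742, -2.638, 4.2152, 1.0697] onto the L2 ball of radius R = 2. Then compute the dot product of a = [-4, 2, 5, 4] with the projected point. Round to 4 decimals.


Step 1: Compute ||x|| (intermediates to 6 decimals).
||x|| = sqrt(1.6742^2 + (-2.638)^2 + 4.2152^2 + 1.0697^2) = 5.354826
Step 2: Project.
Since ||x|| > R, scale = R/||x|| = 2/5.354826 = 0.373495, proj(x) = scale * x
proj(x) = [0.625305, -0.98528, 1.574356, 0.399528]
Step 3: Dot product.
a^T * proj(x) = -4*0.625305 + 2*(-0.98528) + 5*1.574356 + 4*0.399528 = 4.9981


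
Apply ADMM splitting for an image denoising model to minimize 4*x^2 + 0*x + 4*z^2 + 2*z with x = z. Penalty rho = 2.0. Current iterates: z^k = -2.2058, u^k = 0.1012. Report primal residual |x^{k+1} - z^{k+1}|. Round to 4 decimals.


ADMM iteration with rho = 2.0, z^k = -2.2058, u^k = 0.1012
Step 1: x-update.
Minimize 4*x^2 + 0*x + (2.0/2)*(x + 2.2058 + 0.1012)^2
FOC: (2*4 + 2.0)*x = 0 + 2.0*(-2.2058 - 0.1012)
x^{k+1} = -0.4614
Step 2: z-update.
Minimize 4*z^2 + 2*z + (2.0/2)*(-0.4614 - z + 0.1012)^2
FOC: (2*4 + 2.0)*z = -2 + 2.0*(-0.4614 + 0.1012)
z^{k+1} = -0.272
Step 3: u-update.
u^{k+1} = 0.1012 - 0.4614 + 0.272 = -0.0882
Step 4: Primal residual = |-0.4614 + 0.272| = 0.1894


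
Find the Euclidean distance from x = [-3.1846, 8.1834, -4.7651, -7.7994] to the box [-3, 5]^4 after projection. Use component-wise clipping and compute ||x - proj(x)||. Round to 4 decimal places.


Project each component onto [-3, 5].
clip(-3.1846) = -3.0, clip(8.1834) = 5.0, clip(-4.7651) = -3.0, clip(-7.7994) = -3.0
Projection = [-3.0, 5.0, -3.0, -3.0]
Squared diffs: [0.0341, 10.134, 3.1156, 23.0342]
Distance = sqrt(36.3179) = 6.0264


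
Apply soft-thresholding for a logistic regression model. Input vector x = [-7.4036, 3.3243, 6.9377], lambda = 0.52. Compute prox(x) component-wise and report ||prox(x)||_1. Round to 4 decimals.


Soft-thresholding with lambda = 0.52:
prox(-7.4036) = sign(-7.4036)*max(|-7.4036| - 0.52, 0) = -6.8836
prox(3.3243) = sign(3.3243)*max(|3.3243| - 0.52, 0) = 2.8043
prox(6.9377) = sign(6.9377)*max(|6.9377| - 0.52, 0) = 6.4177
prox(x) = [-6.8836, 2.8043, 6.4177]
||prox(x)||_1 = 6.8836 + 2.8043 + 6.4177 = 16.1056


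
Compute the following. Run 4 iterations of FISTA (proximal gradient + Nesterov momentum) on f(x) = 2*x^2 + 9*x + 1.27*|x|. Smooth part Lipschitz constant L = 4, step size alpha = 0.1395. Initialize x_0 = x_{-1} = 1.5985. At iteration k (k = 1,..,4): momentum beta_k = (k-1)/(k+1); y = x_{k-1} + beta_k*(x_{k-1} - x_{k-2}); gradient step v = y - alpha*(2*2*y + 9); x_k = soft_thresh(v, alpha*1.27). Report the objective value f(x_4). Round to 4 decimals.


FISTA on f(x) = 2*x^2 + 9*x + 1.27*|x|
L = 4, alpha = 0.1395
Iteration 1: beta = 0.0, y = 1.5985 + 0.0*(1.5985 - 1.5985) = 1.5985
  grad(y) = 15.394, v = y - alpha*grad = -0.549
  prox(v) = soft_thresh(-0.549, 0.1772) = -0.3718
Iteration 2: beta = 0.3333, y = -0.3718 + 0.3333*(-0.3718 - 1.5985) = -1.0286
  grad(y) = 4.8857, v = y - alpha*grad = -1.7101
  prox(v) = soft_thresh(-1.7101, 0.1772) = -1.533
Iteration 3: beta = 0.5, y = -1.533 + 0.5*(-1.533 + 0.3718) = -2.1135
  grad(y) = 0.5458, v = y - alpha*grad = -2.1897
  prox(v) = soft_thresh(-2.1897, 0.1772) = -2.0125
Iteration 4: beta = 0.6, y = -2.0125 + 0.6*(-2.0125 + 1.533) = -2.3003
  grad(y) = -0.201, v = y - alpha*grad = -2.2722
  prox(v) = soft_thresh(-2.2722, 0.1772) = -2.095
f(x_4) = 2*(-2.095)^2 + 9*(-2.095) + 1.27*|-2.095| = -7.4163


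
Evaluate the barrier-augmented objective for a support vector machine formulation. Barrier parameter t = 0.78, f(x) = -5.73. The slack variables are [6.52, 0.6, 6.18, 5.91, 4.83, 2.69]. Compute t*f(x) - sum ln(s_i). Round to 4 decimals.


Step 1: Compute log-barrier.
ln values: [1.8749, -0.5108, 1.8213, 1.7766, 1.5748, 0.9895]
phi = -(1.8749 - 0.5108 + 1.8213 + 1.7766 + 1.5748 + 0.9895) = -7.5264
Step 2: Compute augmented objective.
t*f(x) = 0.78*-5.73 = -4.4694
Total = -4.4694 - 7.5264 = -11.9958


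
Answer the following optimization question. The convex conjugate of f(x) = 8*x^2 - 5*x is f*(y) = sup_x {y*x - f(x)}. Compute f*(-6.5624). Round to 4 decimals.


f*(y) = sup_x {y*x - a*x^2 - b*x} = sup_x {(y-b)*x - a*x^2}
FOC: (y - b) - 2a*x = 0 => x* = (y - b)/(2a)
x* = (-6.5624 + 5)/(2*8) = -0.0977
f*(-6.5624) = (y-b)^2/(4a) = (-6.5624 + 5)^2/(4*8)
= 2.4411/32 = 0.0763


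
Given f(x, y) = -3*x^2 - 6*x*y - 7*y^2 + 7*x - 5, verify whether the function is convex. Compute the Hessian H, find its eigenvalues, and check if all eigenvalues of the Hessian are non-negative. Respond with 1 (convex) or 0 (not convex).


The Hessian of f(x,y) = -3*x^2 - 6*x*y - 7*y^2 + 7*x - 5 is:
H = [[-6, -6], [-6, -14]]
Trace = -6 - 14 = -20
Determinant = -6*-14 - (-6)^2 = 48
Discriminant = (-20)^2 - 4*48 = 208.0
Eigenvalues: lambda_1 = -17.2111, lambda_2 = -2.7889
The function is not convex.

0


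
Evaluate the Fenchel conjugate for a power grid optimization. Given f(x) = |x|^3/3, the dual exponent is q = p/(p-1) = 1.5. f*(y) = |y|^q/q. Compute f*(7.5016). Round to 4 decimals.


The conjugate exponent q satisfies 1/p + 1/q = 1.
p = 3, so q = 3/(3 - 1) = 1.5
|y|^q = 7.5016^1.5 = 20.5462
f*(7.5016) = 20.5462 / 1.5 = 13.6974


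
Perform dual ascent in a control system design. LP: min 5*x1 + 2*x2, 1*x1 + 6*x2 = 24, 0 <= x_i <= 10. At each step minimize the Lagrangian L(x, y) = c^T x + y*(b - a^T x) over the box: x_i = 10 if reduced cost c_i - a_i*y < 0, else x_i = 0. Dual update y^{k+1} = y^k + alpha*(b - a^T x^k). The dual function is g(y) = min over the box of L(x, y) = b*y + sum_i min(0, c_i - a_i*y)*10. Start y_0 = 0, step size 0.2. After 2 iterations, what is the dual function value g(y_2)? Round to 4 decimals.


Dual ascent for LP: min 5*x1 + 2*x2, 1*x1 + 6*x2 = 24, 0 <= x_i <= 10
Step 1: y^k = 0.0, reduced costs: (5.0, 2.0)
  x^k = (0.0, 0.0), subgradient = b - a^T x = 24.0
  y^{k+1} = 0.0 + 0.2*24.0 = 4.8
Step 2: y^k = 4.8, reduced costs: (0.2, -26.8)
  x^k = (0.0, 10.0), subgradient = b - a^T x = -36.0
  y^{k+1} = 4.8 + 0.2*-36.0 = -2.4
Dual objective at y_2 = -2.4: reduced costs (7.4, 16.4), box minimizer x = (0.0, 0.0)
g(y_2) = b*y + (c1 - a1*y)*x1 + (c2 - a2*y)*x2 = 24*(-2.4) + 7.4*0.0 + 16.4*0.0 = -57.6 + 0.0 + 0.0 = -57.6


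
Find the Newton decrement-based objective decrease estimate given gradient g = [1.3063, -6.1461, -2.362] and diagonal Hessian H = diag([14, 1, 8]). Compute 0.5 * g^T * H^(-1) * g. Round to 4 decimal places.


Step 1: H is diagonal, so H^(-1) * g = [0.0933, -6.1461, -0.2953].
Step 2: g^T H^(-1) g = sum_i g_i^2 / H_ii
  = (1.3063)^2/14 + (-6.1461)^2/1 + (-2.362)^2/8
  = 0.1219 + 37.7745 + 0.6974 = 38.5938
Step 3: Objective decrease = 0.5 * g^T H^(-1) g = 19.2969


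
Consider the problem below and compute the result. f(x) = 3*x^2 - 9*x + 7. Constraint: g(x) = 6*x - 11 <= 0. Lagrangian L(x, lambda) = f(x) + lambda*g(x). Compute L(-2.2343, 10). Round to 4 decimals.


Step 1: Evaluate f(x).
f(-2.2343) = 3*(-2.2343)^2 - 9*(-2.2343) + 7 = 42.085
Step 2: Evaluate g(x).
g(-2.2343) = 6*-2.2343 - 11 = -24.4058
Step 3: Compute Lagrangian.
L = 42.085 + 10*-24.4058 = -201.973


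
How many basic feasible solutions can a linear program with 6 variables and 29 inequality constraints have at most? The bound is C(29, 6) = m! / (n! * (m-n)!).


Each vertex corresponds to some choice of n active constraints out of m, so the number of vertices is at most C(m, n) = m! / (n!(m-n)!).
m = 29, n = 6
Numerator: 29 * 28 * 27 * 26 * 25 * 24
Denominator: 6! = 720
C(29, 6) = 475020


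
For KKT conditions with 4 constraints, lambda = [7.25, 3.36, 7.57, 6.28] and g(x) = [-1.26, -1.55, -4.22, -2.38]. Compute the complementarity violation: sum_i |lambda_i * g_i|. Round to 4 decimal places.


KKT complementary slackness check:
lambda_1 * g_1 = 7.25 * -1.26 = -9.135
lambda_2 * g_2 = 3.36 * -1.55 = -5.208
lambda_3 * g_3 = 7.57 * -4.22 = -31.9454
lambda_4 * g_4 = 6.28 * -2.38 = -14.9464
Total violation = 9.135 + 5.208 + 31.9454 + 14.9464 = 61.2348


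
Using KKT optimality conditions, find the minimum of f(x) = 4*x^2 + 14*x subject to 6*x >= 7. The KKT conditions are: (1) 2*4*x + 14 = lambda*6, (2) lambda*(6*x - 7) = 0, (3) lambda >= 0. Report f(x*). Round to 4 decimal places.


Step 1: Try lambda = 0 (constraint inactive).
x_unc = -14/(2*4) = -1.75
Check: 6*-1.75 = -10.5 < 7 -- violated!
Step 2: Constraint must be active: 6*x = 7
x* = 7/6 = 1.1667 (rounded; the exact value 7/6 is used below)
lambda = (2*4*(7/6) + 14)/6 = 3.8889
Step 3: Compute optimal value.
f(x*) = 4*(7/6)^2 + 14*(7/6) = 21.7778


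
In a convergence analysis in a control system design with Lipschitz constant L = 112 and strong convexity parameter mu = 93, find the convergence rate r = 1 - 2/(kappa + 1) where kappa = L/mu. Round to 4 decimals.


Step 1: Compute the condition number.
kappa = L/mu = 112/93 = 1.2043
Step 2: Compute the convergence rate.
r = 1 - 2/(kappa + 1) = 1 - 2*mu/(L + mu) = (L - mu)/(L + mu) = 19/205 = 0.0927


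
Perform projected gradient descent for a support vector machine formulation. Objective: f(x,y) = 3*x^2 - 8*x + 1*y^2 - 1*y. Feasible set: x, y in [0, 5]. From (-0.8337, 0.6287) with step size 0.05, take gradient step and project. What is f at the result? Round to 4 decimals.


Step 1: Compute gradient at (-0.8337, 0.6287).
grad_x = 2*3*-0.8337 - 8 = -13.0022
grad_y = 2*1*0.6287 - 1 = 0.2574
Step 2: Gradient step.
x_raw = -0.8337 - 0.05*-13.0022 = -0.1836
y_raw = 0.6287 - 0.05*0.2574 = 0.6158
Step 3: Project onto [0, 5].
x_proj = clip(-0.1836) = 0.0
y_proj = clip(0.6158) = 0.6158
Step 4: Evaluate f.
f(0.0, 0.6158) = -0.2366


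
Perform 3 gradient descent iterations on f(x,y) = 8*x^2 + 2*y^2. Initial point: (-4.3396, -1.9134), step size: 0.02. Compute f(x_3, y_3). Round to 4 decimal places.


Gradient descent on f(x,y) = 8*x^2 + 2*y^2.
Starting point: (-4.3396, -1.9134), alpha = 0.02
Step 1: grad_x = 2*8*-4.3396 = -69.4336, grad_y = 2*2*-1.9134 = -7.6536
  x_1 = -4.3396 - 0.02*-69.4336 = -2.9509
  y_1 = -1.9134 - 0.02*-7.6536 = -1.7603
Step 2: grad_x = 2*8*-2.9509 = -47.2148, grad_y = 2*2*-1.7603 = -7.0413
  x_2 = -2.9509 - 0.02*-47.2148 = -2.0066
  y_2 = -1.7603 - 0.02*-7.0413 = -1.6195
Step 3: grad_x = 2*8*-2.0066 = -32.1061, grad_y = 2*2*-1.6195 = -6.478
  x_3 = -2.0066 - 0.02*-32.1061 = -1.3645
  y_3 = -1.6195 - 0.02*-6.478 = -1.4899
f(-1.3645, -1.4899) = 8*(-1.3645)^2 + 2*(-1.4899)^2 = 19.3349


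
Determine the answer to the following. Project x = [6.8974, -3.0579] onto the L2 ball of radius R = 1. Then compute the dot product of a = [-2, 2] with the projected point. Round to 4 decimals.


Step 1: Compute ||x|| (intermediates to 6 decimals).
||x|| = sqrt(6.8974^2 + (-3.0579)^2) = 7.544858
Step 2: Project.
Since ||x|| > R, scale = R/||x|| = 1/7.544858 = 0.132541, proj(x) = scale * x
proj(x) = [0.914188, -0.405297]
Step 3: Dot product.
a^T * proj(x) = -2*0.914188 + 2*(-0.405297) = -2.639


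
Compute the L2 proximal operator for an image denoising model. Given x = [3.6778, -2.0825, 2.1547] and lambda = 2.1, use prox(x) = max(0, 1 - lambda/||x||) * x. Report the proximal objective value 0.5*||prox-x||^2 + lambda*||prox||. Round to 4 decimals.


Step 1: Compute ||x||.
||x|| = 4.744
Step 2: Compute scaling factor.
scale = max(0, 1 - 2.1/4.744) = 0.5573
Step 3: prox(x) = [2.0498, -1.1607, 1.2009]
||prox(x)|| = 2.644
Step 4: Proximal objective.
0.5*||prox-x||^2 = 2.205
lambda*||prox|| = 5.5524
Total = 7.7574


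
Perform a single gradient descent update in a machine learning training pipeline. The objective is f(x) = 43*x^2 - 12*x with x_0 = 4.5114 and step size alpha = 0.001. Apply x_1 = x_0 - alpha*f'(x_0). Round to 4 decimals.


We compute the gradient at x_0 and apply the update.
f'(x) = 86*x - 12
f'(4.5114) = 86*4.5114 - 12 = 375.9804
x_1 = 4.5114 - 0.001*375.9804 = 4.1354


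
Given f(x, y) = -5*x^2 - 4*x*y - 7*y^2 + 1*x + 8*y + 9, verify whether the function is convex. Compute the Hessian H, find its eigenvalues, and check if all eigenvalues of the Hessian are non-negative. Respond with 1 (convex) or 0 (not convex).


The Hessian of f(x,y) = -5*x^2 - 4*x*y - 7*y^2 + 1*x + 8*y + 9 is:
H = [[-10, -4], [-4, -14]]
Trace = -10 - 14 = -24
Determinant = -10*-14 - (-4)^2 = 124
Discriminant = (-24)^2 - 4*124 = 80.0
Eigenvalues: lambda_1 = -16.4721, lambda_2 = -7.5279
The function is not convex.

0


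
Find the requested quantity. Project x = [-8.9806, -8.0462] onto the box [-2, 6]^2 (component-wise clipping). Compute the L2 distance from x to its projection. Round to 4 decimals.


Project each component onto [-2, 6].
clip(-8.9806) = -2.0, clip(-8.0462) = -2.0
Projection = [-2.0, -2.0]
Squared diffs: [48.7288, 36.5565]
Distance = sqrt(85.2853) = 9.235


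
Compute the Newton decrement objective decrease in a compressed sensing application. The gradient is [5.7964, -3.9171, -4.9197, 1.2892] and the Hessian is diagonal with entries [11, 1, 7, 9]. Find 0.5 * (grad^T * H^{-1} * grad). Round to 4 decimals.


Step 1: H is diagonal, so H^(-1) * g = [0.5269, -3.9171, -0.7028, 0.1432].
Step 2: g^T H^(-1) g = sum_i g_i^2 / H_ii
  = (5.7964)^2/11 + (-3.9171)^2/1 + (-4.9197)^2/7 + (1.2892)^2/9
  = 3.0544 + 15.3437 + 3.4576 + 0.1847 = 22.0404
Step 3: Objective decrease = 0.5 * g^T H^(-1) g = 11.0202


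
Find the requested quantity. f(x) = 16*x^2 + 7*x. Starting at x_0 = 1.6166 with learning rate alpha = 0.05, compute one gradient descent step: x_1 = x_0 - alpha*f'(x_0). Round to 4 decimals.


We compute the gradient at x_0 and apply the update.
f'(x) = 32*x + 7
f'(1.6166) = 32*1.6166 + 7 = 58.7312
x_1 = 1.6166 - 0.05*58.7312 = -1.32


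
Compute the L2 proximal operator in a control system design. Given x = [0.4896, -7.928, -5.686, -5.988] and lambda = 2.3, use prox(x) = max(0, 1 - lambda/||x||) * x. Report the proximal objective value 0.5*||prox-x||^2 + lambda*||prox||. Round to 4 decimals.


Step 1: Compute ||x||.
||x|| = 11.4577
Step 2: Compute scaling factor.
scale = max(0, 1 - 2.3/11.4577) = 0.7993
Step 3: prox(x) = [0.3913, -6.3366, -4.5446, -4.786]
||prox(x)|| = 9.1577
Step 4: Proximal objective.
0.5*||prox-x||^2 = 2.645
lambda*||prox|| = 21.0627
Total = 23.7078


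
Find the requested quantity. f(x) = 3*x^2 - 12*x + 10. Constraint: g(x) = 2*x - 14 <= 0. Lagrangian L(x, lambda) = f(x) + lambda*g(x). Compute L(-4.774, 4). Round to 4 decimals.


Step 1: Evaluate f(x).
f(-4.774) = 3*(-4.774)^2 - 12*(-4.774) + 10 = 135.6612
Step 2: Evaluate g(x).
g(-4.774) = 2*-4.774 - 14 = -23.548
Step 3: Compute Lagrangian.
L = 135.6612 + 4*-23.548 = 41.4692


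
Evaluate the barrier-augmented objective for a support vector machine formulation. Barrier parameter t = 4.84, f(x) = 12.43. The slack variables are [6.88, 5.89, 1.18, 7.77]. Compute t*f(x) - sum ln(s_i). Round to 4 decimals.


Step 1: Compute log-barrier.
ln values: [1.9286, 1.7733, 0.1655, 2.0503]
phi = -(1.9286 + 1.7733 + 0.1655 + 2.0503) = -5.9177
Step 2: Compute augmented objective.
t*f(x) = 4.84*12.43 = 60.1612
Total = 60.1612 - 5.9177 = 54.2435


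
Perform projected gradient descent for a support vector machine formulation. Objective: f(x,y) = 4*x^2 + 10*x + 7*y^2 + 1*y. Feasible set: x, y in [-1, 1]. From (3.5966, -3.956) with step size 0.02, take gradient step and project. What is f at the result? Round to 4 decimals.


Step 1: Compute gradient at (3.5966, -3.956).
grad_x = 2*4*3.5966 + 10 = 38.7728
grad_y = 2*7*-3.956 + 1 = -54.384
Step 2: Gradient step.
x_raw = 3.5966 - 0.02*38.7728 = 2.8211
y_raw = -3.956 - 0.02*-54.384 = -2.8683
Step 3: Project onto [-1, 1].
x_proj = clip(2.8211) = 1.0
y_proj = clip(-2.8683) = -1.0
Step 4: Evaluate f.
f(1.0, -1.0) = 20.0


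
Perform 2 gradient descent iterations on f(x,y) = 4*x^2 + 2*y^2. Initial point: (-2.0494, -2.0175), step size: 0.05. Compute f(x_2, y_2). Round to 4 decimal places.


Gradient descent on f(x,y) = 4*x^2 + 2*y^2.
Starting point: (-2.0494, -2.0175), alpha = 0.05
Step 1: grad_x = 2*4*-2.0494 = -16.3952, grad_y = 2*2*-2.0175 = -8.07
  x_1 = -2.0494 - 0.05*-16.3952 = -1.2296
  y_1 = -2.0175 - 0.05*-8.07 = -1.614
Step 2: grad_x = 2*4*-1.2296 = -9.8371, grad_y = 2*2*-1.614 = -6.456
  x_2 = -1.2296 - 0.05*-9.8371 = -0.7378
  y_2 = -1.614 - 0.05*-6.456 = -1.2912
f(-0.7378, -1.2912) = 4*(-0.7378)^2 + 2*(-1.2912)^2 = 5.5117


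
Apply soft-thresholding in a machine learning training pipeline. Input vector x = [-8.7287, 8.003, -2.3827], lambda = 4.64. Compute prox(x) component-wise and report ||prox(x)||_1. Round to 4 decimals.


Soft-thresholding with lambda = 4.64:
prox(-8.7287) = sign(-8.7287)*max(|-8.7287| - 4.64, 0) = -4.0887
prox(8.003) = sign(8.003)*max(|8.003| - 4.64, 0) = 3.363
prox(-2.3827) = sign(-2.3827)*max(|-2.3827| - 4.64, 0) = 0.0
prox(x) = [-4.0887, 3.363, 0.0]
||prox(x)||_1 = 4.0887 + 3.363 + 0.0 = 7.4517


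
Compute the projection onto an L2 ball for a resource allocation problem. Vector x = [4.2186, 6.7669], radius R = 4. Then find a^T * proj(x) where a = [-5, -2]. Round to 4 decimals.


Step 1: Compute ||x|| (intermediates to 6 decimals).
||x|| = sqrt(4.2186^2 + 6.7669^2) = 7.974178
Step 2: Project.
Since ||x|| > R, scale = R/||x|| = 4/7.974178 = 0.501619, proj(x) = scale * x
proj(x) = [2.11613, 3.394406]
Step 3: Dot product.
a^T * proj(x) = -5*2.11613 - 2*3.394406 = -17.3695


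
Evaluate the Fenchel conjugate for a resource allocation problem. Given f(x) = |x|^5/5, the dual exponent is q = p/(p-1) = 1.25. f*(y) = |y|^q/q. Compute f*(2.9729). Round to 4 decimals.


The conjugate exponent q satisfies 1/p + 1/q = 1.
p = 5, so q = 5/(5 - 1) = 1.25
|y|^q = 2.9729^1.25 = 3.9037
f*(2.9729) = 3.9037 / 1.25 = 3.123


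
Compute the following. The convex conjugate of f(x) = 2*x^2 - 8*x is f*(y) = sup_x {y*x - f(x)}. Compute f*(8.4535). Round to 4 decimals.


f*(y) = sup_x {y*x - a*x^2 - b*x} = sup_x {(y-b)*x - a*x^2}
FOC: (y - b) - 2a*x = 0 => x* = (y - b)/(2a)
x* = (8.4535 + 8)/(2*2) = 4.1134
f*(8.4535) = (y-b)^2/(4a) = (8.4535 + 8)^2/(4*2)
= 270.7177/8 = 33.8397


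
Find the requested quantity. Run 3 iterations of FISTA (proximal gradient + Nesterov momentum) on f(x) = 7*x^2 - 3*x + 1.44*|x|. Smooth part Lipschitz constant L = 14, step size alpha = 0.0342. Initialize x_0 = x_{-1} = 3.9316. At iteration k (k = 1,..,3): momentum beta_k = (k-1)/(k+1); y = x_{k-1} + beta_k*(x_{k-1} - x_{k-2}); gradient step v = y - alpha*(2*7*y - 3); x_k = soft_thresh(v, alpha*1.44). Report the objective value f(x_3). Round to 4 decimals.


FISTA on f(x) = 7*x^2 - 3*x + 1.44*|x|
L = 14, alpha = 0.0342
Iteration 1: beta = 0.0, y = 3.9316 + 0.0*(3.9316 - 3.9316) = 3.9316
  grad(y) = 52.0424, v = y - alpha*grad = 2.1517
  prox(v) = soft_thresh(2.1517, 0.0492) = 2.1025
Iteration 2: beta = 0.3333, y = 2.1025 + 0.3333*(2.1025 - 3.9316) = 1.4928
  grad(y) = 17.8992, v = y - alpha*grad = 0.8806
  prox(v) = soft_thresh(0.8806, 0.0492) = 0.8314
Iteration 3: beta = 0.5, y = 0.8314 + 0.5*(0.8314 - 2.1025) = 0.1959
  grad(y) = -0.2581, v = y - alpha*grad = 0.2047
  prox(v) = soft_thresh(0.2047, 0.0492) = 0.1554
f(x_3) = 7*0.1554^2 - 3*0.1554 + 1.44*|0.1554| = -0.0734


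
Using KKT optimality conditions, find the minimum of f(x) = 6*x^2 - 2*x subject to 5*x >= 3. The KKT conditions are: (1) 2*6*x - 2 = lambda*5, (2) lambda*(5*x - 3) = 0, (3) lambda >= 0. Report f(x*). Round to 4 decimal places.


Step 1: Try lambda = 0 (constraint inactive).
x_unc = 2/(2*6) = 0.1667
Check: 5*0.1667 = 0.8335 < 3 -- violated!
Step 2: Constraint must be active: 5*x = 3
x* = 3/5 = 0.6
lambda = (2*6*0.6 - 2)/5 = 1.04
Step 3: Compute optimal value.
f(x*) = 6*0.6^2 - 2*0.6 = 0.96


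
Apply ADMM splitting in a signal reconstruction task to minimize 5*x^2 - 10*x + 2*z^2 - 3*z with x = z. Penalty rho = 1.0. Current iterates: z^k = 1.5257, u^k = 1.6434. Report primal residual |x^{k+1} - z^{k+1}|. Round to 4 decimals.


ADMM iteration with rho = 1.0, z^k = 1.5257, u^k = 1.6434
Step 1: x-update.
Minimize 5*x^2 - 10*x + (1.0/2)*(x - 1.5257 + 1.6434)^2
FOC: (2*5 + 1.0)*x = 10 + 1.0*(1.5257 - 1.6434)
x^{k+1} = 0.8984
Step 2: z-update.
Minimize 2*z^2 - 3*z + (1.0/2)*(0.8984 - z + 1.6434)^2
FOC: (2*2 + 1.0)*z = 3 + 1.0*(0.8984 + 1.6434)
z^{k+1} = 1.1084
Step 3: u-update.
u^{k+1} = 1.6434 + 0.8984 - 1.1084 = 1.4334
Step 4: Primal residual = |0.8984 - 1.1084| = 0.21


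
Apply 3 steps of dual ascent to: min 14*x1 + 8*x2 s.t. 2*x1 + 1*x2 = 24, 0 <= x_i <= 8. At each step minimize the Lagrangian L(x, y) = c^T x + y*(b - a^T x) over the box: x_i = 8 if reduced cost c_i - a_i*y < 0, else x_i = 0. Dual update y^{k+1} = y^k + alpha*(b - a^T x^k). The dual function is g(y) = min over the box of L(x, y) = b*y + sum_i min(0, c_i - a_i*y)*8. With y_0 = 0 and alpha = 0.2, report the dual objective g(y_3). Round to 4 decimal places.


Dual ascent for LP: min 14*x1 + 8*x2, 2*x1 + 1*x2 = 24, 0 <= x_i <= 8
Step 1: y^k = 0.0, reduced costs: (14.0, 8.0)
  x^k = (0.0, 0.0), subgradient = b - a^T x = 24.0
  y^{k+1} = 0.0 + 0.2*24.0 = 4.8
Step 2: y^k = 4.8, reduced costs: (4.4, 3.2)
  x^k = (0.0, 0.0), subgradient = b - a^T x = 24.0
  y^{k+1} = 4.8 + 0.2*24.0 = 9.6
Step 3: y^k = 9.6, reduced costs: (-5.2, -1.6)
  x^k = (8.0, 8.0), subgradient = b - a^T x = 0.0
  y^{k+1} = 9.6 + 0.2*0.0 = 9.6
Dual objective at y_3 = 9.6: reduced costs (-5.2, -1.6), box minimizer x = (8.0, 8.0)
g(y_3) = b*y + (c1 - a1*y)*x1 + (c2 - a2*y)*x2 = 24*9.6 + (-5.2)*8.0 + (-1.6)*8.0 = 230.4 - 41.6 - 12.8 = 176.0


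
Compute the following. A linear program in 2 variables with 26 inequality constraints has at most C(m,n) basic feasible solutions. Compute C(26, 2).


Each vertex corresponds to some choice of n active constraints out of m, so the number of vertices is at most C(m, n) = m! / (n!(m-n)!).
m = 26, n = 2
Numerator: 26 * 25
Denominator: 2! = 2
C(26, 2) = 325


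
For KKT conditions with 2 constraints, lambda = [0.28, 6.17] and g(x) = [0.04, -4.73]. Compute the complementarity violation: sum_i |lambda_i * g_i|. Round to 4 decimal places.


KKT complementary slackness check:
lambda_1 * g_1 = 0.28 * 0.04 = 0.0112
lambda_2 * g_2 = 6.17 * -4.73 = -29.1841
Total violation = 0.0112 + 29.1841 = 29.1953


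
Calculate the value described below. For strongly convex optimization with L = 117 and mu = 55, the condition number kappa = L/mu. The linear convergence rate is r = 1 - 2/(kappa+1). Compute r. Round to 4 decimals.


Step 1: Compute the condition number.
kappa = L/mu = 117/55 = 2.1273
Step 2: Compute the convergence rate.
r = 1 - 2/(kappa + 1) = 1 - 2*mu/(L + mu) = (L - mu)/(L + mu) = 62/172 = 0.3605


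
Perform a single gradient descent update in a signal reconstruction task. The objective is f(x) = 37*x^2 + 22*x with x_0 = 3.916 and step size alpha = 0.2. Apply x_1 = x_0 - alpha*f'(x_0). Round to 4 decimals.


We compute the gradient at x_0 and apply the update.
f'(x) = 74*x + 22
f'(3.916) = 74*3.916 + 22 = 311.784
x_1 = 3.916 - 0.2*311.784 = -58.4408


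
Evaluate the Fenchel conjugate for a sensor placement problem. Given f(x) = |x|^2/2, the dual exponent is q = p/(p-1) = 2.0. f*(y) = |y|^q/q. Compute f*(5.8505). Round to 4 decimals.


The conjugate exponent q satisfies 1/p + 1/q = 1.
p = 2, so q = 2/(2 - 1) = 2.0
|y|^q = 5.8505^2.0 = 34.2284
f*(5.8505) = 34.2284 / 2.0 = 17.1142


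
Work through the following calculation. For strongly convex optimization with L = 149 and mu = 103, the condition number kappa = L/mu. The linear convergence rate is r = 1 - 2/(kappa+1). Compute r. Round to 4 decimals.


Step 1: Compute the condition number.
kappa = L/mu = 149/103 = 1.4466
Step 2: Compute the convergence rate.
r = 1 - 2/(kappa + 1) = 1 - 2*mu/(L + mu) = (L - mu)/(L + mu) = 46/252 = 0.1825


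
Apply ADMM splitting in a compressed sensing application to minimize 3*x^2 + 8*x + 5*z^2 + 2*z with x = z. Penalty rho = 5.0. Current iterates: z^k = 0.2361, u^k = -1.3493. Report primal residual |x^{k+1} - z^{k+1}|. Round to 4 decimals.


ADMM iteration with rho = 5.0, z^k = 0.2361, u^k = -1.3493
Step 1: x-update.
Minimize 3*x^2 + 8*x + (5.0/2)*(x - 0.2361 - 1.3493)^2
FOC: (2*3 + 5.0)*x = -8 + 5.0*(0.2361 + 1.3493)
x^{k+1} = -0.0066
Step 2: z-update.
Minimize 5*z^2 + 2*z + (5.0/2)*(-0.0066 - z - 1.3493)^2
FOC: (2*5 + 5.0)*z = -2 + 5.0*(-0.0066 - 1.3493)
z^{k+1} = -0.5853
Step 3: u-update.
u^{k+1} = -1.3493 - 0.0066 + 0.5853 = -0.7706
Step 4: Primal residual = |-0.0066 + 0.5853| = 0.5787


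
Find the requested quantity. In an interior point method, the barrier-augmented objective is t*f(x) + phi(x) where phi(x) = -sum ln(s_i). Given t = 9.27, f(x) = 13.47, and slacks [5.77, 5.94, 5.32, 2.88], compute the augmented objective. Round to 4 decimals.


Step 1: Compute log-barrier.
ln values: [1.7527, 1.7817, 1.6715, 1.0578]
phi = -(1.7527 + 1.7817 + 1.6715 + 1.0578) = -6.2636
Step 2: Compute augmented objective.
t*f(x) = 9.27*13.47 = 124.8669
Total = 124.8669 - 6.2636 = 118.6033


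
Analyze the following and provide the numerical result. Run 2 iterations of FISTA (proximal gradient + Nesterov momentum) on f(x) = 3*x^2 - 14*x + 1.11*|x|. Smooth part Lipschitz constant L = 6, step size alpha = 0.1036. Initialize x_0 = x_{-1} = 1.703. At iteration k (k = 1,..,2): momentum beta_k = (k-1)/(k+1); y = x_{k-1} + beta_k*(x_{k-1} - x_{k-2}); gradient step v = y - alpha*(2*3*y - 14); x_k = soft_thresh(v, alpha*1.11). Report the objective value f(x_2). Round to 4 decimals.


FISTA on f(x) = 3*x^2 - 14*x + 1.11*|x|
L = 6, alpha = 0.1036
Iteration 1: beta = 0.0, y = 1.703 + 0.0*(1.703 - 1.703) = 1.703
  grad(y) = -3.782, v = y - alpha*grad = 2.0948
  prox(v) = soft_thresh(2.0948, 0.115) = 1.9798
Iteration 2: beta = 0.3333, y = 1.9798 + 0.3333*(1.9798 - 1.703) = 2.0721
  grad(y) = -1.5674, v = y - alpha*grad = 2.2345
  prox(v) = soft_thresh(2.2345, 0.115) = 2.1195
f(x_2) = 3*2.1195^2 - 14*2.1195 + 1.11*|2.1195| = -13.8435


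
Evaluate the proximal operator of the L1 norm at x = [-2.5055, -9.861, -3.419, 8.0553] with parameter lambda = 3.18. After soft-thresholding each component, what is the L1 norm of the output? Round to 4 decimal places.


Soft-thresholding with lambda = 3.18:
prox(-2.5055) = sign(-2.5055)*max(|-2.5055| - 3.18, 0) = 0.0
prox(-9.861) = sign(-9.861)*max(|-9.861| - 3.18, 0) = -6.681
prox(-3.419) = sign(-3.419)*max(|-3.419| - 3.18, 0) = -0.239
prox(8.0553) = sign(8.0553)*max(|8.0553| - 3.18, 0) = 4.8753
prox(x) = [0.0, -6.681, -0.239, 4.8753]
||prox(x)||_1 = 0.0 + 6.681 + 0.239 + 4.8753 = 11.7953


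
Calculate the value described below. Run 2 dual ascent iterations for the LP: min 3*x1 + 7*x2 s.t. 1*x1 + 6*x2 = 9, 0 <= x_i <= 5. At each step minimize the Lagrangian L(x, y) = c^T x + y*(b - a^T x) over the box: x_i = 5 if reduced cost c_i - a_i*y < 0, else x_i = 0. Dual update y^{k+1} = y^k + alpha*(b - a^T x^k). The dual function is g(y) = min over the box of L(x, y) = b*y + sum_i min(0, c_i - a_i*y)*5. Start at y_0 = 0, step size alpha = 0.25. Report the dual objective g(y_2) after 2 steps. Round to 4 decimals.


Dual ascent for LP: min 3*x1 + 7*x2, 1*x1 + 6*x2 = 9, 0 <= x_i <= 5
Step 1: y^k = 0.0, reduced costs: (3.0, 7.0)
  x^k = (0.0, 0.0), subgradient = b - a^T x = 9.0
  y^{k+1} = 0.0 + 0.25*9.0 = 2.25
Step 2: y^k = 2.25, reduced costs: (0.75, -6.5)
  x^k = (0.0, 5.0), subgradient = b - a^T x = -21.0
  y^{k+1} = 2.25 + 0.25*-21.0 = -3.0
Dual objective at y_2 = -3.0: reduced costs (6.0, 25.0), box minimizer x = (0.0, 0.0)
g(y_2) = b*y + (c1 - a1*y)*x1 + (c2 - a2*y)*x2 = 9*(-3.0) + 6.0*0.0 + 25.0*0.0 = -27.0 + 0.0 + 0.0 = -27.0


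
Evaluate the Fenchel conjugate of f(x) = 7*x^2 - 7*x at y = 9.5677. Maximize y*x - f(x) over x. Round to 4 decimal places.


f*(y) = sup_x {y*x - a*x^2 - b*x} = sup_x {(y-b)*x - a*x^2}
FOC: (y - b) - 2a*x = 0 => x* = (y - b)/(2a)
x* = (9.5677 + 7)/(2*7) = 1.1834
f*(9.5677) = (y-b)^2/(4a) = (9.5677 + 7)^2/(4*7)
= 274.4887/28 = 9.8032


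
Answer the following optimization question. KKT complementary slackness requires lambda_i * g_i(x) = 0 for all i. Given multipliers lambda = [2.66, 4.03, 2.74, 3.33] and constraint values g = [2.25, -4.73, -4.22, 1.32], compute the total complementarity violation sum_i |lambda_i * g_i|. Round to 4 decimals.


KKT complementary slackness check:
lambda_1 * g_1 = 2.66 * 2.25 = 5.985
lambda_2 * g_2 = 4.03 * -4.73 = -19.0619
lambda_3 * g_3 = 2.74 * -4.22 = -11.5628
lambda_4 * g_4 = 3.33 * 1.32 = 4.3956
Total violation = 5.985 + 19.0619 + 11.5628 + 4.3956 = 41.0053


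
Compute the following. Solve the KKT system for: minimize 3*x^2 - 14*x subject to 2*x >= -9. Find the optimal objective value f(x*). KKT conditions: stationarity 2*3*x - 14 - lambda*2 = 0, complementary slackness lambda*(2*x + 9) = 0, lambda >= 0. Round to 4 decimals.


Step 1: Try lambda = 0 (constraint inactive).
Stationarity: 2*3*x - 14 = 0
x* = 14/(2*3) = 7/3 = 2.3333 (rounded; the exact value 7/3 is used below)
Check constraint: 2*2.3333 = 4.6666 >= -9 -- satisfied.
Step 2: Compute optimal value.
f(x*) = 3*(7/3)^2 - 14*(7/3) = -16.3333


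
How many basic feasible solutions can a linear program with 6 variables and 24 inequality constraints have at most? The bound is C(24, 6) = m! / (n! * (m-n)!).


Each vertex corresponds to some choice of n active constraints out of m, so the number of vertices is at most C(m, n) = m! / (n!(m-n)!).
m = 24, n = 6
Numerator: 24 * 23 * 22 * 21 * 20 * 19
Denominator: 6! = 720
C(24, 6) = 134596


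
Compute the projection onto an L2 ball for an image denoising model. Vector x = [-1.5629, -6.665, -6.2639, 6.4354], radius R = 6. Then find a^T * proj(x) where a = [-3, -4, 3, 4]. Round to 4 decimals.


Step 1: Compute ||x|| (intermediates to 6 decimals).
||x|| = sqrt((-1.5629)^2 + (-6.665)^2 + (-6.2639)^2 + 6.4354^2) = 11.292285
Step 2: Project.
Since ||x|| > R, scale = R/||x|| = 6/11.292285 = 0.531336, proj(x) = scale * x
proj(x) = [-0.830425, -3.541354, -3.328236, 3.41936]
Step 3: Dot product.
a^T * proj(x) = -3*(-0.830425) - 4*(-3.541354) + 3*(-3.328236) + 4*3.41936 = 20.3494
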